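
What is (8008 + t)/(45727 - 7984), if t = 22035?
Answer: 30043/37743 ≈ 0.79599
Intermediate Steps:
(8008 + t)/(45727 - 7984) = (8008 + 22035)/(45727 - 7984) = 30043/37743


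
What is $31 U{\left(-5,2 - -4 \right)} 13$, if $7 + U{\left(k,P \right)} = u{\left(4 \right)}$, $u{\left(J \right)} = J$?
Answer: $-1209$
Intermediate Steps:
$U{\left(k,P \right)} = -3$ ($U{\left(k,P \right)} = -7 + 4 = -3$)
$31 U{\left(-5,2 - -4 \right)} 13 = 31 \left(-3\right) 13 = \left(-93\right) 13 = -1209$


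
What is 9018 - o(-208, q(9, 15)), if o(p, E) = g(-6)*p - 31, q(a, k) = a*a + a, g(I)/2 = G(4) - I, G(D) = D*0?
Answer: 11545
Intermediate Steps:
G(D) = 0
g(I) = -2*I (g(I) = 2*(0 - I) = 2*(-I) = -2*I)
q(a, k) = a + a**2 (q(a, k) = a**2 + a = a + a**2)
o(p, E) = -31 + 12*p (o(p, E) = (-2*(-6))*p - 31 = 12*p - 31 = -31 + 12*p)
9018 - o(-208, q(9, 15)) = 9018 - (-31 + 12*(-208)) = 9018 - (-31 - 2496) = 9018 - 1*(-2527) = 9018 + 2527 = 11545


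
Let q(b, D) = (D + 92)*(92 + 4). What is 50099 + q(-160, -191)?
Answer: 40595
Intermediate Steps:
q(b, D) = 8832 + 96*D (q(b, D) = (92 + D)*96 = 8832 + 96*D)
50099 + q(-160, -191) = 50099 + (8832 + 96*(-191)) = 50099 + (8832 - 18336) = 50099 - 9504 = 40595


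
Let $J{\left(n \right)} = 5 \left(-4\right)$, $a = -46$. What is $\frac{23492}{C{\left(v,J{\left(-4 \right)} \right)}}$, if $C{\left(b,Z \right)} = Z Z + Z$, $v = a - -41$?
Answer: $\frac{5873}{95} \approx 61.821$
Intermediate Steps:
$v = -5$ ($v = -46 - -41 = -46 + 41 = -5$)
$J{\left(n \right)} = -20$
$C{\left(b,Z \right)} = Z + Z^{2}$ ($C{\left(b,Z \right)} = Z^{2} + Z = Z + Z^{2}$)
$\frac{23492}{C{\left(v,J{\left(-4 \right)} \right)}} = \frac{23492}{\left(-20\right) \left(1 - 20\right)} = \frac{23492}{\left(-20\right) \left(-19\right)} = \frac{23492}{380} = 23492 \cdot \frac{1}{380} = \frac{5873}{95}$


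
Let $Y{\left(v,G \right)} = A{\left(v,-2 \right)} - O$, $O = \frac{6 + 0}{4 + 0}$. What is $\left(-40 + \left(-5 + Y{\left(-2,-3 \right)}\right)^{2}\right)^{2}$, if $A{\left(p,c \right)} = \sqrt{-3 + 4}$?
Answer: $\frac{1521}{16} \approx 95.063$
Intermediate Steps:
$A{\left(p,c \right)} = 1$ ($A{\left(p,c \right)} = \sqrt{1} = 1$)
$O = \frac{3}{2}$ ($O = \frac{6}{4} = 6 \cdot \frac{1}{4} = \frac{3}{2} \approx 1.5$)
$Y{\left(v,G \right)} = - \frac{1}{2}$ ($Y{\left(v,G \right)} = 1 - \frac{3}{2} = - \frac{1}{2}$)
$\left(-40 + \left(-5 + Y{\left(-2,-3 \right)}\right)^{2}\right)^{2} = \left(-40 + \left(-5 - \frac{1}{2}\right)^{2}\right)^{2} = \left(-40 + \left(- \frac{11}{2}\right)^{2}\right)^{2} = \left(-40 + \frac{121}{4}\right)^{2} = \left(- \frac{39}{4}\right)^{2} = \frac{1521}{16}$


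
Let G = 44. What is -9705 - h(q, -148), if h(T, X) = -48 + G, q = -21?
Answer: -9701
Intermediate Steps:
h(T, X) = -4 (h(T, X) = -48 + 44 = -4)
-9705 - h(q, -148) = -9705 - 1*(-4) = -9705 + 4 = -9701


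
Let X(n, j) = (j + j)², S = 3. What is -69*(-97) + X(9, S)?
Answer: 6729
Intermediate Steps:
X(n, j) = 4*j² (X(n, j) = (2*j)² = 4*j²)
-69*(-97) + X(9, S) = -69*(-97) + 4*3² = 6693 + 4*9 = 6693 + 36 = 6729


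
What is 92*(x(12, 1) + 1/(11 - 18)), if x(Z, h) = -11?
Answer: -7176/7 ≈ -1025.1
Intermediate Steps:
92*(x(12, 1) + 1/(11 - 18)) = 92*(-11 + 1/(11 - 18)) = 92*(-11 + 1/(-7)) = 92*(-11 - ⅐) = 92*(-78/7) = -7176/7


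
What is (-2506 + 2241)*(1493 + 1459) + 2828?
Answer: -779452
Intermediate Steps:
(-2506 + 2241)*(1493 + 1459) + 2828 = -265*2952 + 2828 = -782280 + 2828 = -779452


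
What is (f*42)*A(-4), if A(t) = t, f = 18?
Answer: -3024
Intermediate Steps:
(f*42)*A(-4) = (18*42)*(-4) = 756*(-4) = -3024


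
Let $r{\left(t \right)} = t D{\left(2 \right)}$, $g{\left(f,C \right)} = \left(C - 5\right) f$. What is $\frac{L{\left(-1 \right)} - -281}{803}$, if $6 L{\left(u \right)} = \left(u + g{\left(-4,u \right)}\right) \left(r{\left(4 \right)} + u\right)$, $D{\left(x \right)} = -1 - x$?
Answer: $\frac{19}{66} \approx 0.28788$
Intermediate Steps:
$g{\left(f,C \right)} = f \left(-5 + C\right)$ ($g{\left(f,C \right)} = \left(-5 + C\right) f = f \left(-5 + C\right)$)
$r{\left(t \right)} = - 3 t$ ($r{\left(t \right)} = t \left(-1 - 2\right) = t \left(-3\right) = - 3 t$)
$L{\left(u \right)} = \frac{\left(-12 + u\right) \left(20 - 3 u\right)}{6}$ ($L{\left(u \right)} = \frac{\left(u - 4 \left(-5 + u\right)\right) \left(\left(-3\right) 4 + u\right)}{6} = \frac{\left(u - \left(-20 + 4 u\right)\right) \left(-12 + u\right)}{6} = \frac{\left(20 - 3 u\right) \left(-12 + u\right)}{6} = \frac{\left(-12 + u\right) \left(20 - 3 u\right)}{6}$)
$\frac{L{\left(-1 \right)} - -281}{803} = \frac{\left(-40 - \frac{\left(-1\right)^{2}}{2} + \frac{28}{3} \left(-1\right)\right) - -281}{803} = \left(\left(-40 - \frac{1}{2} - \frac{28}{3}\right) + 281\right) \frac{1}{803} = \left(- \frac{299}{6} + 281\right) \frac{1}{803} = \frac{1387}{6} \cdot \frac{1}{803} = \frac{19}{66}$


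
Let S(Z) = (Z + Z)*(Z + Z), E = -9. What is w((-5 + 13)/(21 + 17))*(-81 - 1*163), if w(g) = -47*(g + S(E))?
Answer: 70642880/19 ≈ 3.7180e+6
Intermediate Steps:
S(Z) = 4*Z**2 (S(Z) = (2*Z)*(2*Z) = 4*Z**2)
w(g) = -15228 - 47*g (w(g) = -47*(g + 4*(-9)**2) = -47*(g + 4*81) = -47*(g + 324) = -47*(324 + g) = -15228 - 47*g)
w((-5 + 13)/(21 + 17))*(-81 - 1*163) = (-15228 - 47*(-5 + 13)/(21 + 17))*(-81 - 1*163) = (-15228 - 376/38)*(-81 - 163) = (-15228 - 376/38)*(-244) = (-15228 - 47*4/19)*(-244) = (-15228 - 188/19)*(-244) = -289520/19*(-244) = 70642880/19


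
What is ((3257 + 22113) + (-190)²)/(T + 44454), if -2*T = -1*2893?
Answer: 122940/91801 ≈ 1.3392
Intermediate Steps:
T = 2893/2 (T = -(-1)*2893/2 = -½*(-2893) = 2893/2 ≈ 1446.5)
((3257 + 22113) + (-190)²)/(T + 44454) = ((3257 + 22113) + (-190)²)/(2893/2 + 44454) = (25370 + 36100)/(91801/2) = 61470*(2/91801) = 122940/91801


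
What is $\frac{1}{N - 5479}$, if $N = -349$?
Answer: $- \frac{1}{5828} \approx -0.00017159$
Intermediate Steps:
$\frac{1}{N - 5479} = \frac{1}{-349 - 5479} = \frac{1}{-5828} = - \frac{1}{5828}$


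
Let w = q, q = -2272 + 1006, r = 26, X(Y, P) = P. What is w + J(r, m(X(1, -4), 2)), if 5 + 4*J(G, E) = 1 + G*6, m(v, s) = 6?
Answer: -1228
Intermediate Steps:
q = -1266
J(G, E) = -1 + 3*G/2 (J(G, E) = -5/4 + (1 + G*6)/4 = -5/4 + (1 + 6*G)/4 = -5/4 + (1/4 + 3*G/2) = -1 + 3*G/2)
w = -1266
w + J(r, m(X(1, -4), 2)) = -1266 + (-1 + (3/2)*26) = -1266 + (-1 + 39) = -1266 + 38 = -1228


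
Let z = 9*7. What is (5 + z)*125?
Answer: 8500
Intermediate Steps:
z = 63
(5 + z)*125 = (5 + 63)*125 = 68*125 = 8500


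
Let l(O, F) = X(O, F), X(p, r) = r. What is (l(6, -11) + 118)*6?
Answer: 642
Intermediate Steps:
l(O, F) = F
(l(6, -11) + 118)*6 = (-11 + 118)*6 = 107*6 = 642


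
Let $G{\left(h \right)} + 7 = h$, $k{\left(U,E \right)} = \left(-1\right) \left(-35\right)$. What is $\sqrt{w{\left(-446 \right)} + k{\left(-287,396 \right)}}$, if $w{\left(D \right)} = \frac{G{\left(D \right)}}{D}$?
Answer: $\frac{\sqrt{7164098}}{446} \approx 6.0013$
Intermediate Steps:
$k{\left(U,E \right)} = 35$
$G{\left(h \right)} = -7 + h$
$w{\left(D \right)} = \frac{-7 + D}{D}$
$\sqrt{w{\left(-446 \right)} + k{\left(-287,396 \right)}} = \sqrt{\frac{-7 - 446}{-446} + 35} = \sqrt{\left(- \frac{1}{446}\right) \left(-453\right) + 35} = \sqrt{\frac{453}{446} + 35} = \sqrt{\frac{16063}{446}} = \frac{\sqrt{7164098}}{446}$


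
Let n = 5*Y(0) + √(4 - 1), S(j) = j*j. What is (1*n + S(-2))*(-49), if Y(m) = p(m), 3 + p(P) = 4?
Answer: -441 - 49*√3 ≈ -525.87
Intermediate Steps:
p(P) = 1 (p(P) = -3 + 4 = 1)
Y(m) = 1
S(j) = j²
n = 5 + √3 (n = 5*1 + √(4 - 1) = 5 + √3 ≈ 6.7320)
(1*n + S(-2))*(-49) = (1*(5 + √3) + (-2)²)*(-49) = ((5 + √3) + 4)*(-49) = (9 + √3)*(-49) = -441 - 49*√3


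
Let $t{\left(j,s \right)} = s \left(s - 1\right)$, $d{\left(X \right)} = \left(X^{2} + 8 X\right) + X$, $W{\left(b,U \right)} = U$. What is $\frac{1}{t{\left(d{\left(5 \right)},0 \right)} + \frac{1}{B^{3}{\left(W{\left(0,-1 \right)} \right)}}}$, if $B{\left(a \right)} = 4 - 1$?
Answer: $27$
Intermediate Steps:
$B{\left(a \right)} = 3$ ($B{\left(a \right)} = 4 - 1 = 3$)
$d{\left(X \right)} = X^{2} + 9 X$
$t{\left(j,s \right)} = s \left(-1 + s\right)$
$\frac{1}{t{\left(d{\left(5 \right)},0 \right)} + \frac{1}{B^{3}{\left(W{\left(0,-1 \right)} \right)}}} = \frac{1}{0 \left(-1 + 0\right) + \frac{1}{3^{3}}} = \frac{1}{0 \left(-1\right) + \frac{1}{27}} = \frac{1}{0 + \frac{1}{27}} = \frac{1}{\frac{1}{27}} = 27$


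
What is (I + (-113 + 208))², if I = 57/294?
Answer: 87030241/9604 ≈ 9061.9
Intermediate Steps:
I = 19/98 (I = 57*(1/294) = 19/98 ≈ 0.19388)
(I + (-113 + 208))² = (19/98 + (-113 + 208))² = (19/98 + 95)² = (9329/98)² = 87030241/9604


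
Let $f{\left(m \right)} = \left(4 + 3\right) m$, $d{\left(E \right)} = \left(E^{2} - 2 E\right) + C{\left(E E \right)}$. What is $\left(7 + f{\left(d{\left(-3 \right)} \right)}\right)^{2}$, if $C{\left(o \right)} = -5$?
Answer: $5929$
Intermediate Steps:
$d{\left(E \right)} = -5 + E^{2} - 2 E$ ($d{\left(E \right)} = \left(E^{2} - 2 E\right) - 5 = -5 + E^{2} - 2 E$)
$f{\left(m \right)} = 7 m$
$\left(7 + f{\left(d{\left(-3 \right)} \right)}\right)^{2} = \left(7 + 7 \left(-5 + \left(-3\right)^{2} - -6\right)\right)^{2} = \left(7 + 7 \left(-5 + 9 + 6\right)\right)^{2} = \left(7 + 7 \cdot 10\right)^{2} = \left(7 + 70\right)^{2} = 77^{2} = 5929$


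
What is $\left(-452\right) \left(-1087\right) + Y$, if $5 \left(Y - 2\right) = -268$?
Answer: $\frac{2456362}{5} \approx 4.9127 \cdot 10^{5}$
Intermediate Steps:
$Y = - \frac{258}{5}$ ($Y = 2 + \frac{1}{5} \left(-268\right) = 2 - \frac{268}{5} = - \frac{258}{5} \approx -51.6$)
$\left(-452\right) \left(-1087\right) + Y = \left(-452\right) \left(-1087\right) - \frac{258}{5} = 491324 - \frac{258}{5} = \frac{2456362}{5}$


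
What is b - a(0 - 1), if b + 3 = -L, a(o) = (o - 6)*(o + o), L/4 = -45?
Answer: 163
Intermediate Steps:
L = -180 (L = 4*(-45) = -180)
a(o) = 2*o*(-6 + o) (a(o) = (-6 + o)*(2*o) = 2*o*(-6 + o))
b = 177 (b = -3 - 1*(-180) = -3 + 180 = 177)
b - a(0 - 1) = 177 - 2*(0 - 1)*(-6 + (0 - 1)) = 177 - 2*(-1)*(-6 - 1) = 177 - 2*(-1)*(-7) = 177 - 1*14 = 177 - 14 = 163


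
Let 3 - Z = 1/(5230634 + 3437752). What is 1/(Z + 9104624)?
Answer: 8668386/78922421222021 ≈ 1.0983e-7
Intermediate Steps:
Z = 26005157/8668386 (Z = 3 - 1/(5230634 + 3437752) = 3 - 1/8668386 = 26005157/8668386 ≈ 3.0000)
1/(Z + 9104624) = 1/(26005157/8668386 + 9104624) = 1/(78922421222021/8668386) = 8668386/78922421222021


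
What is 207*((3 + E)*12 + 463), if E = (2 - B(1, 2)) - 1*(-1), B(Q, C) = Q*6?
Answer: 95841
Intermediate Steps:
B(Q, C) = 6*Q
E = -3 (E = (2 - 6) - 1*(-1) = (2 - 1*6) + 1 = (2 - 6) + 1 = -4 + 1 = -3)
207*((3 + E)*12 + 463) = 207*((3 - 3)*12 + 463) = 207*(0*12 + 463) = 207*(0 + 463) = 207*463 = 95841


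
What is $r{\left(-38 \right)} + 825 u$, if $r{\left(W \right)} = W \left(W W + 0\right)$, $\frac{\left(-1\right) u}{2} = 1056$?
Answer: $-1797272$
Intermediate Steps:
$u = -2112$ ($u = \left(-2\right) 1056 = -2112$)
$r{\left(W \right)} = W^{3}$ ($r{\left(W \right)} = W \left(W^{2} + 0\right) = W W^{2} = W^{3}$)
$r{\left(-38 \right)} + 825 u = \left(-38\right)^{3} + 825 \left(-2112\right) = -54872 - 1742400 = -1797272$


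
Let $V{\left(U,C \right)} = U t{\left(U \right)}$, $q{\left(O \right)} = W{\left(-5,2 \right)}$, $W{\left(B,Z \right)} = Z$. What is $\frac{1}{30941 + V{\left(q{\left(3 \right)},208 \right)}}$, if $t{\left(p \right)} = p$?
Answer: $\frac{1}{30945} \approx 3.2315 \cdot 10^{-5}$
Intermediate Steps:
$q{\left(O \right)} = 2$
$V{\left(U,C \right)} = U^{2}$ ($V{\left(U,C \right)} = U U = U^{2}$)
$\frac{1}{30941 + V{\left(q{\left(3 \right)},208 \right)}} = \frac{1}{30941 + 2^{2}} = \frac{1}{30941 + 4} = \frac{1}{30945}$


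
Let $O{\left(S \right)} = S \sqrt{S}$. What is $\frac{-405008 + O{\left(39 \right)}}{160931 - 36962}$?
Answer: $- \frac{405008}{123969} + \frac{13 \sqrt{39}}{41323} \approx -3.265$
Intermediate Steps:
$O{\left(S \right)} = S^{\frac{3}{2}}$
$\frac{-405008 + O{\left(39 \right)}}{160931 - 36962} = \frac{-405008 + 39^{\frac{3}{2}}}{160931 - 36962} = \frac{-405008 + 39 \sqrt{39}}{123969} = \left(-405008 + 39 \sqrt{39}\right) \frac{1}{123969} = - \frac{405008}{123969} + \frac{13 \sqrt{39}}{41323}$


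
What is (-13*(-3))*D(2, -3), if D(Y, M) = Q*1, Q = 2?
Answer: 78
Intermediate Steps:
D(Y, M) = 2 (D(Y, M) = 2*1 = 2)
(-13*(-3))*D(2, -3) = -13*(-3)*2 = 39*2 = 78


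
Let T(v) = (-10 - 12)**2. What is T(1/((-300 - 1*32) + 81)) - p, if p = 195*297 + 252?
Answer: -57683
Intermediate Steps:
T(v) = 484 (T(v) = (-22)**2 = 484)
p = 58167 (p = 57915 + 252 = 58167)
T(1/((-300 - 1*32) + 81)) - p = 484 - 1*58167 = 484 - 58167 = -57683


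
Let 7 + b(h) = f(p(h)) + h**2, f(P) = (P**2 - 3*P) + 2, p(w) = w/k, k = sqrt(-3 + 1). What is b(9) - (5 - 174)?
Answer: 409/2 + 27*I*sqrt(2)/2 ≈ 204.5 + 19.092*I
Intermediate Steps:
k = I*sqrt(2) (k = sqrt(-2) = I*sqrt(2) ≈ 1.4142*I)
p(w) = -I*w*sqrt(2)/2 (p(w) = w/((I*sqrt(2))) = w*(-I*sqrt(2)/2) = -I*w*sqrt(2)/2)
f(P) = 2 + P**2 - 3*P
b(h) = -5 + h**2/2 + 3*I*h*sqrt(2)/2 (b(h) = -7 + ((2 + (-I*h*sqrt(2)/2)**2 - (-3)*I*h*sqrt(2)/2) + h**2) = -7 + ((2 - h**2/2 + 3*I*h*sqrt(2)/2) + h**2) = -7 + (2 + h**2/2 + 3*I*h*sqrt(2)/2) = -5 + h**2/2 + 3*I*h*sqrt(2)/2)
b(9) - (5 - 174) = (-5 + (1/2)*9**2 + (3/2)*I*9*sqrt(2)) - (5 - 174) = (-5 + (1/2)*81 + 27*I*sqrt(2)/2) - 1*(-169) = (-5 + 81/2 + 27*I*sqrt(2)/2) + 169 = (71/2 + 27*I*sqrt(2)/2) + 169 = 409/2 + 27*I*sqrt(2)/2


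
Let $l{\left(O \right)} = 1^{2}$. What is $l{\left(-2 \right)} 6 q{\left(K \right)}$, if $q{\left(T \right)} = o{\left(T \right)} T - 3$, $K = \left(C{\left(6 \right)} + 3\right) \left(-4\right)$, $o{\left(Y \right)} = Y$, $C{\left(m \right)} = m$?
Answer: $7758$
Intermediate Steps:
$l{\left(O \right)} = 1$
$K = -36$ ($K = \left(6 + 3\right) \left(-4\right) = 9 \left(-4\right) = -36$)
$q{\left(T \right)} = -3 + T^{2}$ ($q{\left(T \right)} = T T - 3 = T^{2} - 3 = -3 + T^{2}$)
$l{\left(-2 \right)} 6 q{\left(K \right)} = 1 \cdot 6 \left(-3 + \left(-36\right)^{2}\right) = 6 \left(-3 + 1296\right) = 6 \cdot 1293 = 7758$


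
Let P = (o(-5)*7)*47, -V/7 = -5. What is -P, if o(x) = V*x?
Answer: 57575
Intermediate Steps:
V = 35 (V = -7*(-5) = 35)
o(x) = 35*x
P = -57575 (P = ((35*(-5))*7)*47 = -175*7*47 = -1225*47 = -57575)
-P = -1*(-57575) = 57575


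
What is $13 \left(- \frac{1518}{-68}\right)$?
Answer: $\frac{9867}{34} \approx 290.21$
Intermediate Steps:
$13 \left(- \frac{1518}{-68}\right) = 13 \left(\left(-1518\right) \left(- \frac{1}{68}\right)\right) = 13 \cdot \frac{759}{34} = \frac{9867}{34}$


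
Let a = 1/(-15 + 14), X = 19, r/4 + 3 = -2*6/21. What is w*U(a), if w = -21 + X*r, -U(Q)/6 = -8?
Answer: -98256/7 ≈ -14037.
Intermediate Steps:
r = -100/7 (r = -12 + 4*(-2*6/21) = -12 + 4*(-12*1/21) = -12 + 4*(-4/7) = -12 - 16/7 = -100/7 ≈ -14.286)
a = -1 (a = 1/(-1) = -1)
U(Q) = 48 (U(Q) = -6*(-8) = 48)
w = -2047/7 (w = -21 + 19*(-100/7) = -21 - 1900/7 = -2047/7 ≈ -292.43)
w*U(a) = -2047/7*48 = -98256/7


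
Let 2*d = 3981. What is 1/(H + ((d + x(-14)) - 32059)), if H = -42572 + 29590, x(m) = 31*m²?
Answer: -2/73949 ≈ -2.7046e-5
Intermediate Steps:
d = 3981/2 (d = (½)*3981 = 3981/2 ≈ 1990.5)
H = -12982
1/(H + ((d + x(-14)) - 32059)) = 1/(-12982 + ((3981/2 + 31*(-14)²) - 32059)) = 1/(-12982 + ((3981/2 + 31*196) - 32059)) = 1/(-12982 + ((3981/2 + 6076) - 32059)) = 1/(-12982 + (16133/2 - 32059)) = 1/(-12982 - 47985/2) = 1/(-73949/2) = -2/73949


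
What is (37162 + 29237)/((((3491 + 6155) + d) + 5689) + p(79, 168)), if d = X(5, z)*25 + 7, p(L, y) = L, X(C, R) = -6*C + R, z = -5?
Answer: 66399/14546 ≈ 4.5648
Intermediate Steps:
X(C, R) = R - 6*C
d = -868 (d = (-5 - 6*5)*25 + 7 = (-5 - 30)*25 + 7 = -35*25 + 7 = -875 + 7 = -868)
(37162 + 29237)/((((3491 + 6155) + d) + 5689) + p(79, 168)) = (37162 + 29237)/((((3491 + 6155) - 868) + 5689) + 79) = 66399/(((9646 - 868) + 5689) + 79) = 66399/((8778 + 5689) + 79) = 66399/(14467 + 79) = 66399/14546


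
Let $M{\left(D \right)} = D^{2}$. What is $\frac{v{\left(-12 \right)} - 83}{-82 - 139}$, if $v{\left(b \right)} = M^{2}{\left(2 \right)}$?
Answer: $\frac{67}{221} \approx 0.30317$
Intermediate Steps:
$v{\left(b \right)} = 16$ ($v{\left(b \right)} = \left(2^{2}\right)^{2} = 4^{2} = 16$)
$\frac{v{\left(-12 \right)} - 83}{-82 - 139} = \frac{16 - 83}{-82 - 139} = - \frac{67}{-221} = \left(-67\right) \left(- \frac{1}{221}\right) = \frac{67}{221}$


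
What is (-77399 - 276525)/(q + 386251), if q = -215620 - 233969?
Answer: 176962/31669 ≈ 5.5879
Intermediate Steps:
q = -449589
(-77399 - 276525)/(q + 386251) = (-77399 - 276525)/(-449589 + 386251) = -353924/(-63338) = -353924*(-1/63338) = 176962/31669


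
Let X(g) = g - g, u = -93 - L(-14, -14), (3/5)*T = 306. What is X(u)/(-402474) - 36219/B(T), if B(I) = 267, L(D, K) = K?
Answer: -12073/89 ≈ -135.65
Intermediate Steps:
T = 510 (T = (5/3)*306 = 510)
u = -79 (u = -93 - 1*(-14) = -93 + 14 = -79)
X(g) = 0
X(u)/(-402474) - 36219/B(T) = 0/(-402474) - 36219/267 = 0*(-1/402474) - 36219*1/267 = 0 - 12073/89 = -12073/89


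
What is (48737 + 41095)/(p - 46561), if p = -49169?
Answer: -14972/15955 ≈ -0.93839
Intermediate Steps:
(48737 + 41095)/(p - 46561) = (48737 + 41095)/(-49169 - 46561) = 89832/(-95730) = 89832*(-1/95730) = -14972/15955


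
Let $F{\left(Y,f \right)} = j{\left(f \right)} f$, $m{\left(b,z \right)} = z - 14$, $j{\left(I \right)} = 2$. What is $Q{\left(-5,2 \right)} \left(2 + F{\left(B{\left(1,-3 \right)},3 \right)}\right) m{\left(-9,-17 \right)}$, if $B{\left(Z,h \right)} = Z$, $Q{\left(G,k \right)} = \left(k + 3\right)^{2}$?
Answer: $-6200$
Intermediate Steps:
$Q{\left(G,k \right)} = \left(3 + k\right)^{2}$
$m{\left(b,z \right)} = -14 + z$
$F{\left(Y,f \right)} = 2 f$
$Q{\left(-5,2 \right)} \left(2 + F{\left(B{\left(1,-3 \right)},3 \right)}\right) m{\left(-9,-17 \right)} = \left(3 + 2\right)^{2} \left(2 + 2 \cdot 3\right) \left(-14 - 17\right) = 5^{2} \left(2 + 6\right) \left(-31\right) = 25 \cdot 8 \left(-31\right) = 200 \left(-31\right) = -6200$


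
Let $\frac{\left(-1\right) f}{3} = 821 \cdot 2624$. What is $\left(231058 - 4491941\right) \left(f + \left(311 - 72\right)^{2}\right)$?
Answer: $27294325973453$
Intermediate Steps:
$f = -6462912$ ($f = - 3 \cdot 821 \cdot 2624 = \left(-3\right) 2154304 = -6462912$)
$\left(231058 - 4491941\right) \left(f + \left(311 - 72\right)^{2}\right) = \left(231058 - 4491941\right) \left(-6462912 + \left(311 - 72\right)^{2}\right) = - 4260883 \left(-6462912 + 239^{2}\right) = - 4260883 \left(-6462912 + 57121\right) = \left(-4260883\right) \left(-6405791\right) = 27294325973453$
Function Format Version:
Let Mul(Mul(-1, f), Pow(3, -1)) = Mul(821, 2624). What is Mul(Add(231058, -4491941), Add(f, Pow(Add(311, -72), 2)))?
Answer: 27294325973453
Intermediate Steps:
f = -6462912 (f = Mul(-3, Mul(821, 2624)) = Mul(-3, 2154304) = -6462912)
Mul(Add(231058, -4491941), Add(f, Pow(Add(311, -72), 2))) = Mul(Add(231058, -4491941), Add(-6462912, Pow(Add(311, -72), 2))) = Mul(-4260883, Add(-6462912, Pow(239, 2))) = Mul(-4260883, Add(-6462912, 57121)) = Mul(-4260883, -6405791) = 27294325973453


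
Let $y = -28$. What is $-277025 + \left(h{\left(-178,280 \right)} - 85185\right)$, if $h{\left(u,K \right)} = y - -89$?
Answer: $-362149$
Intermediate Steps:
$h{\left(u,K \right)} = 61$ ($h{\left(u,K \right)} = -28 - -89 = -28 + 89 = 61$)
$-277025 + \left(h{\left(-178,280 \right)} - 85185\right) = -277025 + \left(61 - 85185\right) = -277025 - 85124 = -362149$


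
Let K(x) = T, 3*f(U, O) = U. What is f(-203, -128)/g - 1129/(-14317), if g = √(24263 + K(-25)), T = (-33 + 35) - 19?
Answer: 1129/14317 - 203*√2694/24246 ≈ -0.35571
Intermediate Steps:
T = -17 (T = 2 - 19 = -17)
f(U, O) = U/3
K(x) = -17
g = 3*√2694 (g = √(24263 - 17) = √24246 = 3*√2694 ≈ 155.71)
f(-203, -128)/g - 1129/(-14317) = ((⅓)*(-203))/((3*√2694)) - 1129/(-14317) = -203*√2694/24246 - 1129*(-1/14317) = -203*√2694/24246 + 1129/14317 = 1129/14317 - 203*√2694/24246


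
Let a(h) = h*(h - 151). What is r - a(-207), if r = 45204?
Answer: -28902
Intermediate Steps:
a(h) = h*(-151 + h)
r - a(-207) = 45204 - (-207)*(-151 - 207) = 45204 - (-207)*(-358) = 45204 - 1*74106 = 45204 - 74106 = -28902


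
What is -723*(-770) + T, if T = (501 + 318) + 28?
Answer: 557557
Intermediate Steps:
T = 847 (T = 819 + 28 = 847)
-723*(-770) + T = -723*(-770) + 847 = 556710 + 847 = 557557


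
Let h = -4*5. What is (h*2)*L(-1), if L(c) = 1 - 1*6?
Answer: 200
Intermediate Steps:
L(c) = -5 (L(c) = 1 - 6 = -5)
h = -20
(h*2)*L(-1) = -20*2*(-5) = -40*(-5) = 200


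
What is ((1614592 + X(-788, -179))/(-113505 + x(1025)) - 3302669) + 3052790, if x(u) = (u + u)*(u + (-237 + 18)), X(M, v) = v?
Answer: -384510941392/1538795 ≈ -2.4988e+5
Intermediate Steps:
x(u) = 2*u*(-219 + u) (x(u) = (2*u)*(u - 219) = (2*u)*(-219 + u) = 2*u*(-219 + u))
((1614592 + X(-788, -179))/(-113505 + x(1025)) - 3302669) + 3052790 = ((1614592 - 179)/(-113505 + 2*1025*(-219 + 1025)) - 3302669) + 3052790 = (1614413/(-113505 + 2*1025*806) - 3302669) + 3052790 = (1614413/(-113505 + 1652300) - 3302669) + 3052790 = (1614413/1538795 - 3302669) + 3052790 = -5082128929442/1538795 + 3052790 = -384510941392/1538795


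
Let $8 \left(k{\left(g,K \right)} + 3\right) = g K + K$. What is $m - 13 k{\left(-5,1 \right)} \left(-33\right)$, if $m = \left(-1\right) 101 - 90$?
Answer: $- \frac{3385}{2} \approx -1692.5$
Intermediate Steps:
$k{\left(g,K \right)} = -3 + \frac{K}{8} + \frac{K g}{8}$ ($k{\left(g,K \right)} = -3 + \frac{g K + K}{8} = -3 + \frac{K g + K}{8} = -3 + \frac{K + K g}{8} = -3 + \left(\frac{K}{8} + \frac{K g}{8}\right) = -3 + \frac{K}{8} + \frac{K g}{8}$)
$m = -191$ ($m = -101 - 90 = -191$)
$m - 13 k{\left(-5,1 \right)} \left(-33\right) = -191 - 13 \left(-3 + \frac{1}{8} \cdot 1 + \frac{1}{8} \cdot 1 \left(-5\right)\right) \left(-33\right) = -191 - 13 \left(-3 + \frac{1}{8} - \frac{5}{8}\right) \left(-33\right) = -191 - 13 \left(- \frac{7}{2}\right) \left(-33\right) = -191 - \left(- \frac{91}{2}\right) \left(-33\right) = -191 - \frac{3003}{2} = - \frac{3385}{2}$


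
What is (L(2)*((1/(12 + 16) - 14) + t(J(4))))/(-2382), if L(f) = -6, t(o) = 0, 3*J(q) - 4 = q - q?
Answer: -391/11116 ≈ -0.035175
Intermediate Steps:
J(q) = 4/3 (J(q) = 4/3 + (q - q)/3 = 4/3 + (⅓)*0 = 4/3 + 0 = 4/3)
(L(2)*((1/(12 + 16) - 14) + t(J(4))))/(-2382) = -6*((1/(12 + 16) - 14) + 0)/(-2382) = -6*((1/28 - 14) + 0)*(-1/2382) = -6*(-391/28 + 0)*(-1/2382) = -6*(-391/28)*(-1/2382) = (1173/14)*(-1/2382) = -391/11116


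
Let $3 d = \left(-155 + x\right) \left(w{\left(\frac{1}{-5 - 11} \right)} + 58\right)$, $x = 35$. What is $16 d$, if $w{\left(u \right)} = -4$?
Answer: $-34560$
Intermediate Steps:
$d = -2160$ ($d = \frac{\left(-155 + 35\right) \left(-4 + 58\right)}{3} = \frac{\left(-120\right) 54}{3} = \frac{1}{3} \left(-6480\right) = -2160$)
$16 d = 16 \left(-2160\right) = -34560$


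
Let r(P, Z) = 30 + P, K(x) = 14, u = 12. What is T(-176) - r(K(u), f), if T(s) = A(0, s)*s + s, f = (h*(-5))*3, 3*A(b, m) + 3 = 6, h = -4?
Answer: -396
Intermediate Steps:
A(b, m) = 1 (A(b, m) = -1 + (⅓)*6 = -1 + 2 = 1)
f = 60 (f = -4*(-5)*3 = 20*3 = 60)
T(s) = 2*s (T(s) = 1*s + s = s + s = 2*s)
T(-176) - r(K(u), f) = 2*(-176) - (30 + 14) = -352 - 1*44 = -352 - 44 = -396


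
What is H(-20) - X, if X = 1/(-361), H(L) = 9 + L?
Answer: -3970/361 ≈ -10.997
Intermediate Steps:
X = -1/361 ≈ -0.0027701
H(-20) - X = (9 - 20) - 1*(-1/361) = -11 + 1/361 = -3970/361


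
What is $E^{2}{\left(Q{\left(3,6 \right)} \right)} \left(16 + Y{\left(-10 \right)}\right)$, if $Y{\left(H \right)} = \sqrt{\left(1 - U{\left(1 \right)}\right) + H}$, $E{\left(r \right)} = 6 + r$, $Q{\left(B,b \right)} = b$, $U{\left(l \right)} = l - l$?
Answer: $2304 + 432 i \approx 2304.0 + 432.0 i$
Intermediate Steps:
$U{\left(l \right)} = 0$
$Y{\left(H \right)} = \sqrt{1 + H}$ ($Y{\left(H \right)} = \sqrt{\left(1 - 0\right) + H} = \sqrt{\left(1 + 0\right) + H} = \sqrt{1 + H}$)
$E^{2}{\left(Q{\left(3,6 \right)} \right)} \left(16 + Y{\left(-10 \right)}\right) = \left(6 + 6\right)^{2} \left(16 + \sqrt{1 - 10}\right) = 12^{2} \left(16 + \sqrt{-9}\right) = 144 \left(16 + 3 i\right) = 2304 + 432 i$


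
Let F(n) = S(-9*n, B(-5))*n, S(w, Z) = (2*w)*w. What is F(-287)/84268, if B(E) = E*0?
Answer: -1914832143/42134 ≈ -45446.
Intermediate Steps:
B(E) = 0
S(w, Z) = 2*w²
F(n) = 162*n³ (F(n) = (2*(-9*n)²)*n = (2*(81*n²))*n = (162*n²)*n = 162*n³)
F(-287)/84268 = (162*(-287)³)/84268 = (162*(-23639903))*(1/84268) = -3829664286*1/84268 = -1914832143/42134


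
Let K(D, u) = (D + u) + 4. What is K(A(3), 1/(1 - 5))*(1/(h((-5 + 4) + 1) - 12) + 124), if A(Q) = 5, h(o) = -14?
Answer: 112805/104 ≈ 1084.7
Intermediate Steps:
K(D, u) = 4 + D + u
K(A(3), 1/(1 - 5))*(1/(h((-5 + 4) + 1) - 12) + 124) = (4 + 5 + 1/(1 - 5))*(1/(-14 - 12) + 124) = (4 + 5 + 1/(-4))*(1/(-26) + 124) = (4 + 5 - ¼)*(-1/26 + 124) = (35/4)*(3223/26) = 112805/104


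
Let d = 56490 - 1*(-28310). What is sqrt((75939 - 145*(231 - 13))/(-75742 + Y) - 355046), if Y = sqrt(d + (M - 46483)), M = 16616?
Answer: sqrt(-26891938461 + 355046*sqrt(54933))/sqrt(75742 - sqrt(54933)) ≈ 595.86*I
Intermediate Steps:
d = 84800 (d = 56490 + 28310 = 84800)
Y = sqrt(54933) (Y = sqrt(84800 + (16616 - 46483)) = sqrt(84800 - 29867) = sqrt(54933) ≈ 234.38)
sqrt((75939 - 145*(231 - 13))/(-75742 + Y) - 355046) = sqrt((75939 - 145*(231 - 13))/(-75742 + sqrt(54933)) - 355046) = sqrt((75939 - 145*218)/(-75742 + sqrt(54933)) - 355046) = sqrt((75939 - 31610)/(-75742 + sqrt(54933)) - 355046) = sqrt(44329/(-75742 + sqrt(54933)) - 355046) = sqrt(-355046 + 44329/(-75742 + sqrt(54933)))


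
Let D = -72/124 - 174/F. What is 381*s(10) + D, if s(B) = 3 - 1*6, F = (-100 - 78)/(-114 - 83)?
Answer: -3686448/2759 ≈ -1336.2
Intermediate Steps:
F = 178/197 (F = -178/(-197) = -178*(-1/197) = 178/197 ≈ 0.90355)
s(B) = -3 (s(B) = 3 - 6 = -3)
D = -532911/2759 (D = -72/124 - 174/178/197 = -72*1/124 - 174*197/178 = -18/31 - 17139/89 = -532911/2759 ≈ -193.15)
381*s(10) + D = 381*(-3) - 532911/2759 = -1143 - 532911/2759 = -3686448/2759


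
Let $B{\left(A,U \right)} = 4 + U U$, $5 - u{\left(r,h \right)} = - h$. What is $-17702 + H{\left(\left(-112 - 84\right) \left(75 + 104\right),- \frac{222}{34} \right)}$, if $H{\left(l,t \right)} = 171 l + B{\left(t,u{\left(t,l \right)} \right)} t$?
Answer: $-8040694901$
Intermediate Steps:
$u{\left(r,h \right)} = 5 + h$ ($u{\left(r,h \right)} = 5 - - h = 5 + h$)
$B{\left(A,U \right)} = 4 + U^{2}$
$H{\left(l,t \right)} = 171 l + t \left(4 + \left(5 + l\right)^{2}\right)$ ($H{\left(l,t \right)} = 171 l + \left(4 + \left(5 + l\right)^{2}\right) t = 171 l + t \left(4 + \left(5 + l\right)^{2}\right)$)
$-17702 + H{\left(\left(-112 - 84\right) \left(75 + 104\right),- \frac{222}{34} \right)} = -17702 + \left(171 \left(-112 - 84\right) \left(75 + 104\right) + - \frac{222}{34} \left(4 + \left(5 + \left(-112 - 84\right) \left(75 + 104\right)\right)^{2}\right)\right) = -17702 + \left(171 \left(\left(-196\right) 179\right) + \left(-222\right) \frac{1}{34} \left(4 + \left(5 - 35084\right)^{2}\right)\right) = -17702 + \left(171 \left(-35084\right) - \frac{111 \left(4 + \left(5 - 35084\right)^{2}\right)}{17}\right) = -17702 - \left(5999364 + \frac{111 \left(4 + \left(-35079\right)^{2}\right)}{17}\right) = -17702 - \left(5999364 + \frac{111 \left(4 + 1230536241\right)}{17}\right) = -17702 - 8040677199 = -8040694901$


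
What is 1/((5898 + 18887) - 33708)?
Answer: -1/8923 ≈ -0.00011207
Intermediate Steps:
1/((5898 + 18887) - 33708) = 1/(24785 - 33708) = 1/(-8923) = -1/8923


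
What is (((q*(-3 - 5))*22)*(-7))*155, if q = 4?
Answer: 763840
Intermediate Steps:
(((q*(-3 - 5))*22)*(-7))*155 = (((4*(-3 - 5))*22)*(-7))*155 = (((4*(-8))*22)*(-7))*155 = (-32*22*(-7))*155 = -704*(-7)*155 = 4928*155 = 763840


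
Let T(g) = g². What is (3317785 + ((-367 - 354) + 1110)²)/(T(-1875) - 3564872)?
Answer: -3469106/49247 ≈ -70.443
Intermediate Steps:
(3317785 + ((-367 - 354) + 1110)²)/(T(-1875) - 3564872) = (3317785 + ((-367 - 354) + 1110)²)/((-1875)² - 3564872) = (3317785 + (-721 + 1110)²)/(3515625 - 3564872) = (3317785 + 389²)/(-49247) = (3317785 + 151321)*(-1/49247) = 3469106*(-1/49247) = -3469106/49247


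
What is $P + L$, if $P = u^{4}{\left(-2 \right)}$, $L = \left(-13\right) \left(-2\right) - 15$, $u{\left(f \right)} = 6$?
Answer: $1307$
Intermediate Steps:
$L = 11$ ($L = 26 - 15 = 11$)
$P = 1296$ ($P = 6^{4} = 1296$)
$P + L = 1296 + 11 = 1307$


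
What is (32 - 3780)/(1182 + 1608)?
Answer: -1874/1395 ≈ -1.3434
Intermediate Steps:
(32 - 3780)/(1182 + 1608) = -3748/2790 = -3748*1/2790 = -1874/1395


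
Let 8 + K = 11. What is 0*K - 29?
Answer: -29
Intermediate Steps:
K = 3 (K = -8 + 11 = 3)
0*K - 29 = 0*3 - 29 = 0 - 29 = -29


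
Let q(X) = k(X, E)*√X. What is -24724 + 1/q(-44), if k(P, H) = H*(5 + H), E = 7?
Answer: -24724 - I*√11/1848 ≈ -24724.0 - 0.0017947*I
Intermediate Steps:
q(X) = 84*√X (q(X) = (7*(5 + 7))*√X = (7*12)*√X = 84*√X)
-24724 + 1/q(-44) = -24724 + 1/(84*√(-44)) = -24724 + 1/(84*(2*I*√11)) = -24724 + 1/(168*I*√11) = -24724 - I*√11/1848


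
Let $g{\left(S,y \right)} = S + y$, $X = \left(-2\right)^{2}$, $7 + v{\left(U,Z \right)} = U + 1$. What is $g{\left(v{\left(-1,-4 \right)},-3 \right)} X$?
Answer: $-40$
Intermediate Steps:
$v{\left(U,Z \right)} = -6 + U$ ($v{\left(U,Z \right)} = -7 + \left(U + 1\right) = -7 + \left(1 + U\right) = -6 + U$)
$X = 4$
$g{\left(v{\left(-1,-4 \right)},-3 \right)} X = \left(\left(-6 - 1\right) - 3\right) 4 = \left(-7 - 3\right) 4 = \left(-10\right) 4 = -40$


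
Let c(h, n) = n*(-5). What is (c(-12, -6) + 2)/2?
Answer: 16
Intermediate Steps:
c(h, n) = -5*n
(c(-12, -6) + 2)/2 = (-5*(-6) + 2)/2 = (30 + 2)/2 = (½)*32 = 16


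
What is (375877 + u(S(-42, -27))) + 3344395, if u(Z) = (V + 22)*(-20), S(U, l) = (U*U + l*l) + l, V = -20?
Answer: 3720232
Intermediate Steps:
S(U, l) = l + U² + l² (S(U, l) = (U² + l²) + l = l + U² + l²)
u(Z) = -40 (u(Z) = (-20 + 22)*(-20) = 2*(-20) = -40)
(375877 + u(S(-42, -27))) + 3344395 = (375877 - 40) + 3344395 = 375837 + 3344395 = 3720232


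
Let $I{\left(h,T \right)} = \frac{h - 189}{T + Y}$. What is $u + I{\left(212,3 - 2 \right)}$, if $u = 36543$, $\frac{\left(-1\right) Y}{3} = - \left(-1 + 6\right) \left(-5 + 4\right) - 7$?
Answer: $\frac{255824}{7} \approx 36546.0$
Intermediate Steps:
$Y = 6$ ($Y = - 3 \left(- \left(-1 + 6\right) \left(-5 + 4\right) - 7\right) = - 3 \left(- 5 \left(-1\right) - 7\right) = - 3 \left(\left(-1\right) \left(-5\right) - 7\right) = - 3 \left(5 - 7\right) = \left(-3\right) \left(-2\right) = 6$)
$I{\left(h,T \right)} = \frac{-189 + h}{6 + T}$ ($I{\left(h,T \right)} = \frac{h - 189}{T + 6} = \frac{-189 + h}{6 + T}$)
$u + I{\left(212,3 - 2 \right)} = 36543 + \frac{-189 + 212}{6 + \left(3 - 2\right)} = 36543 + \frac{1}{6 + \left(3 - 2\right)} 23 = 36543 + \frac{1}{6 + 1} \cdot 23 = 36543 + \frac{1}{7} \cdot 23 = 36543 + \frac{23}{7} = \frac{255824}{7}$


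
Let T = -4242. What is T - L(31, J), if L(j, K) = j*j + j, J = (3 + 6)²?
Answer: -5234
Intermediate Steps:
J = 81 (J = 9² = 81)
L(j, K) = j + j² (L(j, K) = j² + j = j + j²)
T - L(31, J) = -4242 - 31*(1 + 31) = -4242 - 31*32 = -4242 - 1*992 = -4242 - 992 = -5234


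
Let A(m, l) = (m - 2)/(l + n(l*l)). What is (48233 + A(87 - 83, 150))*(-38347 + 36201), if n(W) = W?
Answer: -1172228305996/11325 ≈ -1.0351e+8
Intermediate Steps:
A(m, l) = (-2 + m)/(l + l²) (A(m, l) = (m - 2)/(l + l*l) = (-2 + m)/(l + l²))
(48233 + A(87 - 83, 150))*(-38347 + 36201) = (48233 + (-2 + (87 - 83))/(150*(1 + 150)))*(-38347 + 36201) = (48233 + (1/150)*(-2 + 4)/151)*(-2146) = (48233 + (1/150)*(1/151)*2)*(-2146) = (48233 + 1/11325)*(-2146) = (546238726/11325)*(-2146) = -1172228305996/11325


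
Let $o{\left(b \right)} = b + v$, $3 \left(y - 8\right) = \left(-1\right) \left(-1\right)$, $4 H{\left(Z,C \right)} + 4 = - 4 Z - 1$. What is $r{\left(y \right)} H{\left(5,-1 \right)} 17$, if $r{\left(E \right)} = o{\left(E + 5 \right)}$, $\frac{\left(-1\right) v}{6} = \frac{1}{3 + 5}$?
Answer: $- \frac{64175}{48} \approx -1337.0$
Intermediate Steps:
$v = - \frac{3}{4}$ ($v = - \frac{6}{3 + 5} = - \frac{6}{8} = \left(-6\right) \frac{1}{8} = - \frac{3}{4} \approx -0.75$)
$H{\left(Z,C \right)} = - \frac{5}{4} - Z$ ($H{\left(Z,C \right)} = -1 + \frac{- 4 Z - 1}{4} = -1 + \frac{-1 - 4 Z}{4} = -1 - \left(\frac{1}{4} + Z\right) = - \frac{5}{4} - Z$)
$y = \frac{25}{3}$ ($y = 8 + \frac{\left(-1\right) \left(-1\right)}{3} = 8 + \frac{1}{3} \cdot 1 = 8 + \frac{1}{3} = \frac{25}{3} \approx 8.3333$)
$o{\left(b \right)} = - \frac{3}{4} + b$ ($o{\left(b \right)} = b - \frac{3}{4} = - \frac{3}{4} + b$)
$r{\left(E \right)} = \frac{17}{4} + E$ ($r{\left(E \right)} = - \frac{3}{4} + \left(E + 5\right) = - \frac{3}{4} + \left(5 + E\right) = \frac{17}{4} + E$)
$r{\left(y \right)} H{\left(5,-1 \right)} 17 = \left(\frac{17}{4} + \frac{25}{3}\right) \left(- \frac{5}{4} - 5\right) 17 = \frac{151 \left(- \frac{5}{4} - 5\right)}{12} \cdot 17 = \frac{151}{12} \left(- \frac{25}{4}\right) 17 = \left(- \frac{3775}{48}\right) 17 = - \frac{64175}{48}$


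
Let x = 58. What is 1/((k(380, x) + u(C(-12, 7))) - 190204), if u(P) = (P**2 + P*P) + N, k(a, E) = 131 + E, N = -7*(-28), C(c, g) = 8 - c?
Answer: -1/189019 ≈ -5.2905e-6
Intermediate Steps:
N = 196
u(P) = 196 + 2*P**2 (u(P) = (P**2 + P*P) + 196 = (P**2 + P**2) + 196 = 2*P**2 + 196 = 196 + 2*P**2)
1/((k(380, x) + u(C(-12, 7))) - 190204) = 1/(((131 + 58) + (196 + 2*(8 - 1*(-12))**2)) - 190204) = 1/((189 + (196 + 2*(8 + 12)**2)) - 190204) = 1/((189 + (196 + 2*20**2)) - 190204) = 1/((189 + (196 + 2*400)) - 190204) = 1/((189 + (196 + 800)) - 190204) = 1/((189 + 996) - 190204) = 1/(1185 - 190204) = 1/(-189019) = -1/189019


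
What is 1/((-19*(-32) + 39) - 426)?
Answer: 1/221 ≈ 0.0045249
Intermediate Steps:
1/((-19*(-32) + 39) - 426) = 1/((608 + 39) - 426) = 1/(647 - 426) = 1/221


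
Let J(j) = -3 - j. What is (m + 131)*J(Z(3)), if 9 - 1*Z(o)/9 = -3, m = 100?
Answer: -25641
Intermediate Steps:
Z(o) = 108 (Z(o) = 81 - 9*(-3) = 81 + 27 = 108)
(m + 131)*J(Z(3)) = (100 + 131)*(-3 - 1*108) = 231*(-3 - 108) = 231*(-111) = -25641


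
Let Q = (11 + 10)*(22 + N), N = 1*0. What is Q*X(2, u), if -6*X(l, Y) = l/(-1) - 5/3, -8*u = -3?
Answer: 847/3 ≈ 282.33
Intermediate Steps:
u = 3/8 (u = -1/8*(-3) = 3/8 ≈ 0.37500)
X(l, Y) = 5/18 + l/6 (X(l, Y) = -(l/(-1) - 5/3)/6 = -(l*(-1) - 5*1/3)/6 = -(-l - 5/3)/6 = -(-5/3 - l)/6 = 5/18 + l/6)
N = 0
Q = 462 (Q = (11 + 10)*(22 + 0) = 21*22 = 462)
Q*X(2, u) = 462*(5/18 + (1/6)*2) = 462*(5/18 + 1/3) = 462*(11/18) = 847/3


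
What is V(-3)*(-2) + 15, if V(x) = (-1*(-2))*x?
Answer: 27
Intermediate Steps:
V(x) = 2*x
V(-3)*(-2) + 15 = (2*(-3))*(-2) + 15 = -6*(-2) + 15 = 12 + 15 = 27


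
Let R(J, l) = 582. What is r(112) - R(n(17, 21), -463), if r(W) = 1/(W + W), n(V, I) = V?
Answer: -130367/224 ≈ -582.00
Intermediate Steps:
r(W) = 1/(2*W)
r(112) - R(n(17, 21), -463) = (1/2)/112 - 1*582 = (1/2)*(1/112) - 582 = 1/224 - 582 = -130367/224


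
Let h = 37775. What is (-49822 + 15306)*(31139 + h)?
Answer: -2378635624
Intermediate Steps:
(-49822 + 15306)*(31139 + h) = (-49822 + 15306)*(31139 + 37775) = -34516*68914 = -2378635624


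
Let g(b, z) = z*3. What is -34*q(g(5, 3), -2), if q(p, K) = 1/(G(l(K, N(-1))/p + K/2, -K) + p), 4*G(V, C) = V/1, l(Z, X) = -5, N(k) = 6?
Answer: -612/155 ≈ -3.9484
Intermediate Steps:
G(V, C) = V/4 (G(V, C) = (V/1)/4 = (V*1)/4 = V/4)
g(b, z) = 3*z
q(p, K) = 1/(p - 5/(4*p) + K/8) (q(p, K) = 1/((-5/p + K/2)/4 + p) = 1/((K/2 - 5/p)/4 + p) = 1/((-5/(4*p) + K/8) + p) = 1/(p - 5/(4*p) + K/8))
-34*q(g(5, 3), -2) = -272*3*3/(-10 + 8*(3*3)**2 - 6*3) = -272*9/(-10 + 8*9**2 - 2*9) = -272*9/(-10 + 8*81 - 18) = -272*9/(-10 + 648 - 18) = -272*9/620 = -34*18/155 = -612/155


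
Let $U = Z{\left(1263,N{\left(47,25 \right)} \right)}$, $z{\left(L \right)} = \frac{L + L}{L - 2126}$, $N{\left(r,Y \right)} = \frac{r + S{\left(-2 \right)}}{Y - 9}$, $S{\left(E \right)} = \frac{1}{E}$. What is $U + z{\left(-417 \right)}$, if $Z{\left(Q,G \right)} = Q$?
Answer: $\frac{3212643}{2543} \approx 1263.3$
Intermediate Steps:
$N{\left(r,Y \right)} = \frac{- \frac{1}{2} + r}{-9 + Y}$ ($N{\left(r,Y \right)} = \frac{r + \frac{1}{-2}}{Y - 9} = \frac{r - \frac{1}{2}}{-9 + Y} = \frac{- \frac{1}{2} + r}{-9 + Y}$)
$z{\left(L \right)} = \frac{2 L}{-2126 + L}$
$U = 1263$
$U + z{\left(-417 \right)} = 1263 + 2 \left(-417\right) \frac{1}{-2126 - 417} = 1263 + 2 \left(-417\right) \frac{1}{-2543} = 1263 + 2 \left(-417\right) \left(- \frac{1}{2543}\right) = 1263 + \frac{834}{2543} = \frac{3212643}{2543}$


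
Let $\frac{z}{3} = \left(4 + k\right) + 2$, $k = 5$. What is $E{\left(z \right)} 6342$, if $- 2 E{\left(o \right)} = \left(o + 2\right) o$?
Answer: $-3662505$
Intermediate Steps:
$z = 33$ ($z = 3 \left(\left(4 + 5\right) + 2\right) = 3 \left(9 + 2\right) = 3 \cdot 11 = 33$)
$E{\left(o \right)} = - \frac{o \left(2 + o\right)}{2}$ ($E{\left(o \right)} = - \frac{\left(o + 2\right) o}{2} = - \frac{\left(2 + o\right) o}{2} = - \frac{o \left(2 + o\right)}{2}$)
$E{\left(z \right)} 6342 = \left(- \frac{1}{2}\right) 33 \left(2 + 33\right) 6342 = \left(- \frac{1}{2}\right) 33 \cdot 35 \cdot 6342 = \left(- \frac{1155}{2}\right) 6342 = -3662505$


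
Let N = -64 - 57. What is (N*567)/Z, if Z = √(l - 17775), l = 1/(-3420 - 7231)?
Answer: 68607*I*√2016463573426/189321526 ≈ 514.59*I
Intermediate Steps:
l = -1/10651 (l = 1/(-10651) = -1/10651 ≈ -9.3888e-5)
Z = I*√2016463573426/10651 (Z = √(-1/10651 - 17775) = √(-189321526/10651) = I*√2016463573426/10651 ≈ 133.32*I)
N = -121
(N*567)/Z = (-121*567)/((I*√2016463573426/10651)) = -(-68607)*I*√2016463573426/189321526 = 68607*I*√2016463573426/189321526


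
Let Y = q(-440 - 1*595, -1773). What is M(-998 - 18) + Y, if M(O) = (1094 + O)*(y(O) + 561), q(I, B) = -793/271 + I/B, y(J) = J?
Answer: -1894829686/53387 ≈ -35492.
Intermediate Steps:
q(I, B) = -793/271 + I/B (q(I, B) = -793*1/271 + I/B = -793/271 + I/B)
M(O) = (561 + O)*(1094 + O) (M(O) = (1094 + O)*(O + 561) = (1094 + O)*(561 + O) = (561 + O)*(1094 + O))
Y = -125056/53387 (Y = -793/271 + (-440 - 1*595)/(-1773) = -793/271 + (-440 - 595)*(-1/1773) = -793/271 - 1035*(-1/1773) = -793/271 + 115/197 = -125056/53387 ≈ -2.3424)
M(-998 - 18) + Y = (613734 + (-998 - 18)**2 + 1655*(-998 - 18)) - 125056/53387 = (613734 + (-1016)**2 + 1655*(-1016)) - 125056/53387 = (613734 + 1032256 - 1681480) - 125056/53387 = -35490 - 125056/53387 = -1894829686/53387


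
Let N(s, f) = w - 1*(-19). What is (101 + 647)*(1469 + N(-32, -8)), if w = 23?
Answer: 1130228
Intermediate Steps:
N(s, f) = 42 (N(s, f) = 23 - 1*(-19) = 23 + 19 = 42)
(101 + 647)*(1469 + N(-32, -8)) = (101 + 647)*(1469 + 42) = 748*1511 = 1130228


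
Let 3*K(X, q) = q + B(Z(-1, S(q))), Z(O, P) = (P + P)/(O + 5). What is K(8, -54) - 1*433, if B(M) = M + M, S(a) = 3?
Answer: -450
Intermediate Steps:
Z(O, P) = 2*P/(5 + O) (Z(O, P) = (2*P)/(5 + O) = 2*P/(5 + O))
B(M) = 2*M
K(X, q) = 1 + q/3 (K(X, q) = (q + 2*(2*3/(5 - 1)))/3 = (q + 2*(2*3/4))/3 = (q + 2*(2*3*(1/4)))/3 = (q + 2*(3/2))/3 = (q + 3)/3 = (3 + q)/3 = 1 + q/3)
K(8, -54) - 1*433 = (1 + (1/3)*(-54)) - 1*433 = (1 - 18) - 433 = -17 - 433 = -450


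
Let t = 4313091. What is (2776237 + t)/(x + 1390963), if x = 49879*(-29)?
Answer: -886166/6941 ≈ -127.67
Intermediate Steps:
x = -1446491
(2776237 + t)/(x + 1390963) = (2776237 + 4313091)/(-1446491 + 1390963) = 7089328/(-55528) = 7089328*(-1/55528) = -886166/6941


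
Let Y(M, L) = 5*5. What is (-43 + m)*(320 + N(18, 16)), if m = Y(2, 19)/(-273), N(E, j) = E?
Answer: -305864/21 ≈ -14565.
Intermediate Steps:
Y(M, L) = 25
m = -25/273 (m = 25/(-273) = 25*(-1/273) = -25/273 ≈ -0.091575)
(-43 + m)*(320 + N(18, 16)) = (-43 - 25/273)*(320 + 18) = -11764/273*338 = -305864/21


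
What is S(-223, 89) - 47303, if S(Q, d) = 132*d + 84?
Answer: -35471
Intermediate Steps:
S(Q, d) = 84 + 132*d
S(-223, 89) - 47303 = (84 + 132*89) - 47303 = (84 + 11748) - 47303 = 11832 - 47303 = -35471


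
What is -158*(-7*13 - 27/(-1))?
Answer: 10112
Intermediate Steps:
-158*(-7*13 - 27/(-1)) = -158*(-91 - 27*(-1)) = -158*(-91 + 27) = -158*(-64) = 10112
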